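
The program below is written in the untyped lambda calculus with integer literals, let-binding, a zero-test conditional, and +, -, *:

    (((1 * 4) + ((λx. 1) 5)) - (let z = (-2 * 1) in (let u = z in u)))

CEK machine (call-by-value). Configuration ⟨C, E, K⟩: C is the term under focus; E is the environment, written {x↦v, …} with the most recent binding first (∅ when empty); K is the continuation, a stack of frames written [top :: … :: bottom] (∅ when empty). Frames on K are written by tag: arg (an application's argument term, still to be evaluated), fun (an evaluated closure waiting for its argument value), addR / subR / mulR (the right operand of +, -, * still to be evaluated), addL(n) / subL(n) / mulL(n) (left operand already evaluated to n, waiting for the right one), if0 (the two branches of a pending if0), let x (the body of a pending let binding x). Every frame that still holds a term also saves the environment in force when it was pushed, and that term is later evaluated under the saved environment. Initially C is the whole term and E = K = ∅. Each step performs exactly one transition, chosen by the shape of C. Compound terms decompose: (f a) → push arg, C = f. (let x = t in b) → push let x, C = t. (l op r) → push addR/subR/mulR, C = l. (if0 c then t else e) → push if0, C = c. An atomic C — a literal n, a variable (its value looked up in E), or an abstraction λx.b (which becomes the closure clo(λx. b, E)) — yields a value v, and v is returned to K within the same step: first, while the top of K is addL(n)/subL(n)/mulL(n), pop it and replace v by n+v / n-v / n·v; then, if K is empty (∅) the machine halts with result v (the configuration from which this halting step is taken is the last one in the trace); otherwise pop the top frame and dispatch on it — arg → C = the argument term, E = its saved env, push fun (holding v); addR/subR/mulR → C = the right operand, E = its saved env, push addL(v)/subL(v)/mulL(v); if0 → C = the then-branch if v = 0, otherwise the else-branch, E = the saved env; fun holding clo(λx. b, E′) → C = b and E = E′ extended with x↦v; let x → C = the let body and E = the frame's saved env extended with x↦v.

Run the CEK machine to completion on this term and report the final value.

0. <C=(((1 * 4) + ((λx. 1) 5)) - (let z = (-2 * 1) in (let u = z in u))), E=∅, K=∅>
1. <C=((1 * 4) + ((λx. 1) 5)), E=∅, K=[subR]>
2. <C=(1 * 4), E=∅, K=[addR :: subR]>
3. <C=1, E=∅, K=[mulR :: addR :: subR]>
4. <C=4, E=∅, K=[mulL(1) :: addR :: subR]>
5. <C=((λx. 1) 5), E=∅, K=[addL(4) :: subR]>
6. <C=(λx. 1), E=∅, K=[arg :: addL(4) :: subR]>
7. <C=5, E=∅, K=[fun :: addL(4) :: subR]>
8. <C=1, E={x↦5}, K=[addL(4) :: subR]>
9. <C=(let z = (-2 * 1) in (let u = z in u)), E=∅, K=[subL(5)]>
10. <C=(-2 * 1), E=∅, K=[let z :: subL(5)]>
11. <C=-2, E=∅, K=[mulR :: let z :: subL(5)]>
12. <C=1, E=∅, K=[mulL(-2) :: let z :: subL(5)]>
13. <C=(let u = z in u), E={z↦-2}, K=[subL(5)]>
14. <C=z, E={z↦-2}, K=[let u :: subL(5)]>
15. <C=u, E={u↦-2, z↦-2}, K=[subL(5)]>
→ final value 7

Answer: 7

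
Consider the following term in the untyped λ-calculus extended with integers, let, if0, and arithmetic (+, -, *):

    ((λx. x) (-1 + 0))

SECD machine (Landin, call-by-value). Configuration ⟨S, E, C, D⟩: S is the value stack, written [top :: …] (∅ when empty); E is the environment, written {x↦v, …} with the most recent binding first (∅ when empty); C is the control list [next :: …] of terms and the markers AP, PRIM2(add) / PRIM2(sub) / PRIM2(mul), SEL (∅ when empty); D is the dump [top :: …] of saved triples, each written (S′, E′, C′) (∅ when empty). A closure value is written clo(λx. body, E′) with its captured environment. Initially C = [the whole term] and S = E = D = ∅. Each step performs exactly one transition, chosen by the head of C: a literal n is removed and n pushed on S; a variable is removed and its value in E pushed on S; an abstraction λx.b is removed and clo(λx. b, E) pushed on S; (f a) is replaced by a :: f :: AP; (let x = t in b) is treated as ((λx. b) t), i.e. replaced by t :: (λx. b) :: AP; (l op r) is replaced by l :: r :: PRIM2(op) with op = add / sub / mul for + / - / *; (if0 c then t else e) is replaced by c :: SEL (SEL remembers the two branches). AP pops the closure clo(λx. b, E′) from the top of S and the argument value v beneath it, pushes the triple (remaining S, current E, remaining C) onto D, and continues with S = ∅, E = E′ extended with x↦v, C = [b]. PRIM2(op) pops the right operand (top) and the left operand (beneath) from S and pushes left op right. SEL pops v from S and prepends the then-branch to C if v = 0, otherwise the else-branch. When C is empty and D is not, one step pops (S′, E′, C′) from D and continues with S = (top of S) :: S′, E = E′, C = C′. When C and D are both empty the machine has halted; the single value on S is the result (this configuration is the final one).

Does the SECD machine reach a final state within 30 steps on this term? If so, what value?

step 0: <S=∅, E=∅, C=[((λx. x) (-1 + 0))], D=∅>
step 1: <S=∅, E=∅, C=[(-1 + 0) :: (λx. x) :: AP], D=∅>
step 2: <S=∅, E=∅, C=[-1 :: 0 :: PRIM2(add) :: (λx. x) :: AP], D=∅>
step 3: <S=[-1], E=∅, C=[0 :: PRIM2(add) :: (λx. x) :: AP], D=∅>
step 4: <S=[0 :: -1], E=∅, C=[PRIM2(add) :: (λx. x) :: AP], D=∅>
step 5: <S=[-1], E=∅, C=[(λx. x) :: AP], D=∅>
step 6: <S=[clo(λx. x, ∅) :: -1], E=∅, C=[AP], D=∅>
step 7: <S=∅, E={x↦-1}, C=[x], D=[(∅, ∅, ∅)]>
step 8: <S=[-1], E={x↦-1}, C=∅, D=[(∅, ∅, ∅)]>
step 9: <S=[-1], E=∅, C=∅, D=∅>
→ final value -1

Answer: -1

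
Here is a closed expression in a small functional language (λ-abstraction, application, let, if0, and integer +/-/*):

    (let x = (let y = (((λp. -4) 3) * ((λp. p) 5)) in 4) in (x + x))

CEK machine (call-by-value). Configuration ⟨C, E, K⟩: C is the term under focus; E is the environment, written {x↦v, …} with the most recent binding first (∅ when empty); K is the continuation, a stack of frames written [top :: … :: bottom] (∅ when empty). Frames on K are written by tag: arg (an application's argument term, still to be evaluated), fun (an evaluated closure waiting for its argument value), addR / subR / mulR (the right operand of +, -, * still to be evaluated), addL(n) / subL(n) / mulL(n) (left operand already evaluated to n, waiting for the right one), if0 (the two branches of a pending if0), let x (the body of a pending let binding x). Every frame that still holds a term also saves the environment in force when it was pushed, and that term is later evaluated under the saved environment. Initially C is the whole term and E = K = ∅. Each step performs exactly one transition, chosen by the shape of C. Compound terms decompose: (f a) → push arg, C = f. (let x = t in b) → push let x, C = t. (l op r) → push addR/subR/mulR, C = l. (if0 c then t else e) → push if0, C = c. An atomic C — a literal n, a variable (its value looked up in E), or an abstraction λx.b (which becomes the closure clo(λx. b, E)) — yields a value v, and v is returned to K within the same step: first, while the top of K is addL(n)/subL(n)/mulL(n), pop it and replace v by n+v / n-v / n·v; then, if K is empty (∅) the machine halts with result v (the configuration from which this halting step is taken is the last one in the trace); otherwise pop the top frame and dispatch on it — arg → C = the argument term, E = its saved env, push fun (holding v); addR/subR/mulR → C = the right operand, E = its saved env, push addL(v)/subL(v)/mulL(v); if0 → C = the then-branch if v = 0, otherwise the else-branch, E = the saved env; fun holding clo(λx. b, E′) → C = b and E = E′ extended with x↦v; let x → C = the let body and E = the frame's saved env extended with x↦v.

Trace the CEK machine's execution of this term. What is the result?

t=0: [C=(let x = (let y = (((λp. -4) 3) * ((λp. p) 5)) in 4) in (x + x)) | E=∅ | K=∅]
t=1: [C=(let y = (((λp. -4) 3) * ((λp. p) 5)) in 4) | E=∅ | K=[let x]]
t=2: [C=(((λp. -4) 3) * ((λp. p) 5)) | E=∅ | K=[let y :: let x]]
t=3: [C=((λp. -4) 3) | E=∅ | K=[mulR :: let y :: let x]]
t=4: [C=(λp. -4) | E=∅ | K=[arg :: mulR :: let y :: let x]]
t=5: [C=3 | E=∅ | K=[fun :: mulR :: let y :: let x]]
t=6: [C=-4 | E={p↦3} | K=[mulR :: let y :: let x]]
t=7: [C=((λp. p) 5) | E=∅ | K=[mulL(-4) :: let y :: let x]]
t=8: [C=(λp. p) | E=∅ | K=[arg :: mulL(-4) :: let y :: let x]]
t=9: [C=5 | E=∅ | K=[fun :: mulL(-4) :: let y :: let x]]
t=10: [C=p | E={p↦5} | K=[mulL(-4) :: let y :: let x]]
t=11: [C=4 | E={y↦-20} | K=[let x]]
t=12: [C=(x + x) | E={x↦4} | K=∅]
t=13: [C=x | E={x↦4} | K=[addR]]
t=14: [C=x | E={x↦4} | K=[addL(4)]]
→ final value 8

Answer: 8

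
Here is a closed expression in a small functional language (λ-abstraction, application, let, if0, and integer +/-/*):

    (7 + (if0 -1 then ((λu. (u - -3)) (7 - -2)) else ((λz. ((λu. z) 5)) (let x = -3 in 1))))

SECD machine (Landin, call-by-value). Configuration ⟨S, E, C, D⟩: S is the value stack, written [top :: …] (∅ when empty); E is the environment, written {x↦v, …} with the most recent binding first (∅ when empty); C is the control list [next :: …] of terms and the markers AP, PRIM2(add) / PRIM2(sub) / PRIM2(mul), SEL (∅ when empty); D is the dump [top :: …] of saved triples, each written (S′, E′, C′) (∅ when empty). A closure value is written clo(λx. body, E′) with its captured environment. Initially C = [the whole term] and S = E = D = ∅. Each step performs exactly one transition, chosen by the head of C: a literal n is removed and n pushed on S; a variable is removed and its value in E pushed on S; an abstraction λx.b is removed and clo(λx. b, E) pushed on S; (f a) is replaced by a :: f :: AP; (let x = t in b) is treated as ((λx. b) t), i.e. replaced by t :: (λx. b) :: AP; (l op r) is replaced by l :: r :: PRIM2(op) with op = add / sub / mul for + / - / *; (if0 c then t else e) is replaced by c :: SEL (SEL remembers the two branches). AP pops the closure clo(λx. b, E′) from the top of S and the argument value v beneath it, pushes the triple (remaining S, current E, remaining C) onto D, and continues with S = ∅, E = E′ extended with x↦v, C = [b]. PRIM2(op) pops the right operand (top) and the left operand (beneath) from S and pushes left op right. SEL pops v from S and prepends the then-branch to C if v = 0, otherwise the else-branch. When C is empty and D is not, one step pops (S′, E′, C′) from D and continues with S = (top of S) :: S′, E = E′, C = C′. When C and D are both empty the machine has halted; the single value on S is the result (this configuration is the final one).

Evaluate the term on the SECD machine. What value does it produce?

[0] ⟨S=∅; E=∅; C=[(7 + (if0 -1 then ((λu. (u - -3)) (7 - -2)) else ((λz. ((λu. z) 5)) (let x = -3 in 1))))]; D=∅⟩
[1] ⟨S=∅; E=∅; C=[7 :: (if0 -1 then ((λu. (u - -3)) (7 - -2)) else ((λz. ((λu. z) 5)) (let x = -3 in 1))) :: PRIM2(add)]; D=∅⟩
[2] ⟨S=[7]; E=∅; C=[(if0 -1 then ((λu. (u - -3)) (7 - -2)) else ((λz. ((λu. z) 5)) (let x = -3 in 1))) :: PRIM2(add)]; D=∅⟩
[3] ⟨S=[7]; E=∅; C=[-1 :: SEL :: PRIM2(add)]; D=∅⟩
[4] ⟨S=[-1 :: 7]; E=∅; C=[SEL :: PRIM2(add)]; D=∅⟩
[5] ⟨S=[7]; E=∅; C=[((λz. ((λu. z) 5)) (let x = -3 in 1)) :: PRIM2(add)]; D=∅⟩
[6] ⟨S=[7]; E=∅; C=[(let x = -3 in 1) :: (λz. ((λu. z) 5)) :: AP :: PRIM2(add)]; D=∅⟩
[7] ⟨S=[7]; E=∅; C=[-3 :: (λx. 1) :: AP :: (λz. ((λu. z) 5)) :: AP :: PRIM2(add)]; D=∅⟩
[8] ⟨S=[-3 :: 7]; E=∅; C=[(λx. 1) :: AP :: (λz. ((λu. z) 5)) :: AP :: PRIM2(add)]; D=∅⟩
[9] ⟨S=[clo(λx. 1, ∅) :: -3 :: 7]; E=∅; C=[AP :: (λz. ((λu. z) 5)) :: AP :: PRIM2(add)]; D=∅⟩
[10] ⟨S=∅; E={x↦-3}; C=[1]; D=[([7], ∅, [(λz. ((λu. z) 5)) :: AP :: PRIM2(add)])]⟩
[11] ⟨S=[1]; E={x↦-3}; C=∅; D=[([7], ∅, [(λz. ((λu. z) 5)) :: AP :: PRIM2(add)])]⟩
[12] ⟨S=[1 :: 7]; E=∅; C=[(λz. ((λu. z) 5)) :: AP :: PRIM2(add)]; D=∅⟩
[13] ⟨S=[clo(λz. ((λu. z) 5), ∅) :: 1 :: 7]; E=∅; C=[AP :: PRIM2(add)]; D=∅⟩
[14] ⟨S=∅; E={z↦1}; C=[((λu. z) 5)]; D=[([7], ∅, [PRIM2(add)])]⟩
[15] ⟨S=∅; E={z↦1}; C=[5 :: (λu. z) :: AP]; D=[([7], ∅, [PRIM2(add)])]⟩
[16] ⟨S=[5]; E={z↦1}; C=[(λu. z) :: AP]; D=[([7], ∅, [PRIM2(add)])]⟩
[17] ⟨S=[clo(λu. z, {z↦1}) :: 5]; E={z↦1}; C=[AP]; D=[([7], ∅, [PRIM2(add)])]⟩
[18] ⟨S=∅; E={u↦5, z↦1}; C=[z]; D=[(∅, {z↦1}, ∅) :: ([7], ∅, [PRIM2(add)])]⟩
[19] ⟨S=[1]; E={u↦5, z↦1}; C=∅; D=[(∅, {z↦1}, ∅) :: ([7], ∅, [PRIM2(add)])]⟩
[20] ⟨S=[1]; E={z↦1}; C=∅; D=[([7], ∅, [PRIM2(add)])]⟩
[21] ⟨S=[1 :: 7]; E=∅; C=[PRIM2(add)]; D=∅⟩
[22] ⟨S=[8]; E=∅; C=∅; D=∅⟩
→ final value 8

Answer: 8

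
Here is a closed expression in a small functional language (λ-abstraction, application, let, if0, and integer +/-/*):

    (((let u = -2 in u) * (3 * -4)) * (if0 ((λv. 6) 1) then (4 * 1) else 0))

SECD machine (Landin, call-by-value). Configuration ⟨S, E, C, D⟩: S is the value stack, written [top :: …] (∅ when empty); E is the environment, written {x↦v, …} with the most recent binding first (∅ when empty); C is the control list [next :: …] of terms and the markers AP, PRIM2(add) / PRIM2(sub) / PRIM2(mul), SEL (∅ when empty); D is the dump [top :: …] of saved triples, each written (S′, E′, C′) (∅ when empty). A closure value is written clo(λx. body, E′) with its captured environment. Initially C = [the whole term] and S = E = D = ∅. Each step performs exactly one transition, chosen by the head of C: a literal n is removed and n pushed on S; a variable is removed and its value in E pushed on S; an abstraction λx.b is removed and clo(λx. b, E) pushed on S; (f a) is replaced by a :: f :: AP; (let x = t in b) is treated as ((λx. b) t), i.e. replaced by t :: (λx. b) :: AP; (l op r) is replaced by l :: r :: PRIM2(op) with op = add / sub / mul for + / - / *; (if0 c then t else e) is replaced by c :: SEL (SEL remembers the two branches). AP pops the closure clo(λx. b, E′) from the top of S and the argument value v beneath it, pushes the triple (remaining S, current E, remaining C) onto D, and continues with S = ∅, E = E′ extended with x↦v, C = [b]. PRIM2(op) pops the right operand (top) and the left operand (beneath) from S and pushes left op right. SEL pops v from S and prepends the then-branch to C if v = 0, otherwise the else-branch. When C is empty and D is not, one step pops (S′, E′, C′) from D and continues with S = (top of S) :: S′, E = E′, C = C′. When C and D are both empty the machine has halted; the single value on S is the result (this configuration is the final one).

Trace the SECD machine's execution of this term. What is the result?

step 0: ⟨S=∅; E=∅; C=[(((let u = -2 in u) * (3 * -4)) * (if0 ((λv. 6) 1) then (4 * 1) else 0))]; D=∅⟩
step 1: ⟨S=∅; E=∅; C=[((let u = -2 in u) * (3 * -4)) :: (if0 ((λv. 6) 1) then (4 * 1) else 0) :: PRIM2(mul)]; D=∅⟩
step 2: ⟨S=∅; E=∅; C=[(let u = -2 in u) :: (3 * -4) :: PRIM2(mul) :: (if0 ((λv. 6) 1) then (4 * 1) else 0) :: PRIM2(mul)]; D=∅⟩
step 3: ⟨S=∅; E=∅; C=[-2 :: (λu. u) :: AP :: (3 * -4) :: PRIM2(mul) :: (if0 ((λv. 6) 1) then (4 * 1) else 0) :: PRIM2(mul)]; D=∅⟩
step 4: ⟨S=[-2]; E=∅; C=[(λu. u) :: AP :: (3 * -4) :: PRIM2(mul) :: (if0 ((λv. 6) 1) then (4 * 1) else 0) :: PRIM2(mul)]; D=∅⟩
step 5: ⟨S=[clo(λu. u, ∅) :: -2]; E=∅; C=[AP :: (3 * -4) :: PRIM2(mul) :: (if0 ((λv. 6) 1) then (4 * 1) else 0) :: PRIM2(mul)]; D=∅⟩
step 6: ⟨S=∅; E={u↦-2}; C=[u]; D=[(∅, ∅, [(3 * -4) :: PRIM2(mul) :: (if0 ((λv. 6) 1) then (4 * 1) else 0) :: PRIM2(mul)])]⟩
step 7: ⟨S=[-2]; E={u↦-2}; C=∅; D=[(∅, ∅, [(3 * -4) :: PRIM2(mul) :: (if0 ((λv. 6) 1) then (4 * 1) else 0) :: PRIM2(mul)])]⟩
step 8: ⟨S=[-2]; E=∅; C=[(3 * -4) :: PRIM2(mul) :: (if0 ((λv. 6) 1) then (4 * 1) else 0) :: PRIM2(mul)]; D=∅⟩
step 9: ⟨S=[-2]; E=∅; C=[3 :: -4 :: PRIM2(mul) :: PRIM2(mul) :: (if0 ((λv. 6) 1) then (4 * 1) else 0) :: PRIM2(mul)]; D=∅⟩
step 10: ⟨S=[3 :: -2]; E=∅; C=[-4 :: PRIM2(mul) :: PRIM2(mul) :: (if0 ((λv. 6) 1) then (4 * 1) else 0) :: PRIM2(mul)]; D=∅⟩
step 11: ⟨S=[-4 :: 3 :: -2]; E=∅; C=[PRIM2(mul) :: PRIM2(mul) :: (if0 ((λv. 6) 1) then (4 * 1) else 0) :: PRIM2(mul)]; D=∅⟩
step 12: ⟨S=[-12 :: -2]; E=∅; C=[PRIM2(mul) :: (if0 ((λv. 6) 1) then (4 * 1) else 0) :: PRIM2(mul)]; D=∅⟩
step 13: ⟨S=[24]; E=∅; C=[(if0 ((λv. 6) 1) then (4 * 1) else 0) :: PRIM2(mul)]; D=∅⟩
step 14: ⟨S=[24]; E=∅; C=[((λv. 6) 1) :: SEL :: PRIM2(mul)]; D=∅⟩
step 15: ⟨S=[24]; E=∅; C=[1 :: (λv. 6) :: AP :: SEL :: PRIM2(mul)]; D=∅⟩
step 16: ⟨S=[1 :: 24]; E=∅; C=[(λv. 6) :: AP :: SEL :: PRIM2(mul)]; D=∅⟩
step 17: ⟨S=[clo(λv. 6, ∅) :: 1 :: 24]; E=∅; C=[AP :: SEL :: PRIM2(mul)]; D=∅⟩
step 18: ⟨S=∅; E={v↦1}; C=[6]; D=[([24], ∅, [SEL :: PRIM2(mul)])]⟩
step 19: ⟨S=[6]; E={v↦1}; C=∅; D=[([24], ∅, [SEL :: PRIM2(mul)])]⟩
step 20: ⟨S=[6 :: 24]; E=∅; C=[SEL :: PRIM2(mul)]; D=∅⟩
step 21: ⟨S=[24]; E=∅; C=[0 :: PRIM2(mul)]; D=∅⟩
step 22: ⟨S=[0 :: 24]; E=∅; C=[PRIM2(mul)]; D=∅⟩
step 23: ⟨S=[0]; E=∅; C=∅; D=∅⟩
→ final value 0

Answer: 0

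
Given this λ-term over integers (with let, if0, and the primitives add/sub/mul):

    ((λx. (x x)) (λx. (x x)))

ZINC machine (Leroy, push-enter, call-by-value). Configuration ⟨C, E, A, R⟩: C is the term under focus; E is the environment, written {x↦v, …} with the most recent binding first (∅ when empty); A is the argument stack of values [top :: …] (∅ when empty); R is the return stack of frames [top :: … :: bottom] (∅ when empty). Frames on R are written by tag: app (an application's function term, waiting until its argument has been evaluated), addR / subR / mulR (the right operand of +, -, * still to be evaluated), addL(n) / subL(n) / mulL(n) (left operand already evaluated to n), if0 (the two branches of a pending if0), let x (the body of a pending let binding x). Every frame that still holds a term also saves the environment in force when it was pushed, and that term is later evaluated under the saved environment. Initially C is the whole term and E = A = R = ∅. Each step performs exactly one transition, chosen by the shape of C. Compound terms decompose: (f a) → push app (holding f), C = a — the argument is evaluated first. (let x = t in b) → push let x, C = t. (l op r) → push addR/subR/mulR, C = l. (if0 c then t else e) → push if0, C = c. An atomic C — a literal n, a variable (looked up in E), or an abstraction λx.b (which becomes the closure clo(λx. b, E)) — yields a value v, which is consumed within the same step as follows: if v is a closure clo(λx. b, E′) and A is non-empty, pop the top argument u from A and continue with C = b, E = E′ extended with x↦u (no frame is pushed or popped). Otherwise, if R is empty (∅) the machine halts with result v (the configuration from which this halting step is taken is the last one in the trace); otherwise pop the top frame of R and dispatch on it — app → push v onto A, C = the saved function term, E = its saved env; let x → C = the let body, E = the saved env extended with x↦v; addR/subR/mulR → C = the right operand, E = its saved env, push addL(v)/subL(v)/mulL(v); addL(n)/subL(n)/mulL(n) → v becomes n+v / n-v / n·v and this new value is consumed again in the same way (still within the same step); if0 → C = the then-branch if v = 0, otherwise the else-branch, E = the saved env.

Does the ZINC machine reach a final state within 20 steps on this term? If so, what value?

t=0: ⟨C=((λx. (x x)) (λx. (x x))); E=∅; A=∅; R=∅⟩
t=1: ⟨C=(λx. (x x)); E=∅; A=∅; R=[app]⟩
t=2: ⟨C=(λx. (x x)); E=∅; A=[clo(λx. (x x), ∅)]; R=∅⟩
t=3: ⟨C=(x x); E={x↦clo(λx. (x x), ∅)}; A=∅; R=∅⟩
t=4: ⟨C=x; E={x↦clo(λx. (x x), ∅)}; A=∅; R=[app]⟩
t=5: ⟨C=x; E={x↦clo(λx. (x x), ∅)}; A=[clo(λx. (x x), ∅)]; R=∅⟩
… configuration repeats with period 3 (steps 3–5 recur indefinitely) …

Answer: DIVERGES (no final state within 20 steps)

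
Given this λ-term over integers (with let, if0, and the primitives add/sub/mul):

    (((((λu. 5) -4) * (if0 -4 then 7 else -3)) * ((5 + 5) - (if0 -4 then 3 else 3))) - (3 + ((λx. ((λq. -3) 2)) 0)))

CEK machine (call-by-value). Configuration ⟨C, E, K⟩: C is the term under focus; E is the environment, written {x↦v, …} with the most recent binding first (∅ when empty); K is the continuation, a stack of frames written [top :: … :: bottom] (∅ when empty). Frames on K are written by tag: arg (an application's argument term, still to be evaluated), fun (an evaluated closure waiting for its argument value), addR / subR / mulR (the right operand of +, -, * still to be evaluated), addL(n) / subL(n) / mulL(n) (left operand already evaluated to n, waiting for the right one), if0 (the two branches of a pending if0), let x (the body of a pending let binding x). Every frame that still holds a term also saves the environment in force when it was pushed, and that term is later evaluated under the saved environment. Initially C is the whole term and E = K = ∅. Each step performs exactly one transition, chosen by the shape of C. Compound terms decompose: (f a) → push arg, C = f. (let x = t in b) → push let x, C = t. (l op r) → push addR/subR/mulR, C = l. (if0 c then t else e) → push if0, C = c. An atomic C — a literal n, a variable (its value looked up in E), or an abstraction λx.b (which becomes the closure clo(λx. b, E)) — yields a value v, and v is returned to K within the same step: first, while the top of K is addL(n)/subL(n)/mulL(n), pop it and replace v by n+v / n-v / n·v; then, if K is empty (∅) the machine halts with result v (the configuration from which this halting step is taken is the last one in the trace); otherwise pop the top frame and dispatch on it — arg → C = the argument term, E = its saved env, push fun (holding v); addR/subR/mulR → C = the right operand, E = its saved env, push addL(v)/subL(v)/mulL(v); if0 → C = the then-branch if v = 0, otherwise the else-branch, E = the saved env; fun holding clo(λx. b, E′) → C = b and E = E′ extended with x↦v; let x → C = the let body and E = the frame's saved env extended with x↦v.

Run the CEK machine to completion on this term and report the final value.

Answer: -105

Derivation:
step 0: <C=(((((λu. 5) -4) * (if0 -4 then 7 else -3)) * ((5 + 5) - (if0 -4 then 3 else 3))) - (3 + ((λx. ((λq. -3) 2)) 0))), E=∅, K=∅>
step 1: <C=((((λu. 5) -4) * (if0 -4 then 7 else -3)) * ((5 + 5) - (if0 -4 then 3 else 3))), E=∅, K=[subR]>
step 2: <C=(((λu. 5) -4) * (if0 -4 then 7 else -3)), E=∅, K=[mulR :: subR]>
step 3: <C=((λu. 5) -4), E=∅, K=[mulR :: mulR :: subR]>
step 4: <C=(λu. 5), E=∅, K=[arg :: mulR :: mulR :: subR]>
step 5: <C=-4, E=∅, K=[fun :: mulR :: mulR :: subR]>
step 6: <C=5, E={u↦-4}, K=[mulR :: mulR :: subR]>
step 7: <C=(if0 -4 then 7 else -3), E=∅, K=[mulL(5) :: mulR :: subR]>
step 8: <C=-4, E=∅, K=[if0 :: mulL(5) :: mulR :: subR]>
step 9: <C=-3, E=∅, K=[mulL(5) :: mulR :: subR]>
step 10: <C=((5 + 5) - (if0 -4 then 3 else 3)), E=∅, K=[mulL(-15) :: subR]>
step 11: <C=(5 + 5), E=∅, K=[subR :: mulL(-15) :: subR]>
step 12: <C=5, E=∅, K=[addR :: subR :: mulL(-15) :: subR]>
step 13: <C=5, E=∅, K=[addL(5) :: subR :: mulL(-15) :: subR]>
step 14: <C=(if0 -4 then 3 else 3), E=∅, K=[subL(10) :: mulL(-15) :: subR]>
step 15: <C=-4, E=∅, K=[if0 :: subL(10) :: mulL(-15) :: subR]>
step 16: <C=3, E=∅, K=[subL(10) :: mulL(-15) :: subR]>
step 17: <C=(3 + ((λx. ((λq. -3) 2)) 0)), E=∅, K=[subL(-105)]>
step 18: <C=3, E=∅, K=[addR :: subL(-105)]>
step 19: <C=((λx. ((λq. -3) 2)) 0), E=∅, K=[addL(3) :: subL(-105)]>
step 20: <C=(λx. ((λq. -3) 2)), E=∅, K=[arg :: addL(3) :: subL(-105)]>
step 21: <C=0, E=∅, K=[fun :: addL(3) :: subL(-105)]>
step 22: <C=((λq. -3) 2), E={x↦0}, K=[addL(3) :: subL(-105)]>
step 23: <C=(λq. -3), E={x↦0}, K=[arg :: addL(3) :: subL(-105)]>
step 24: <C=2, E={x↦0}, K=[fun :: addL(3) :: subL(-105)]>
step 25: <C=-3, E={q↦2, x↦0}, K=[addL(3) :: subL(-105)]>
→ final value -105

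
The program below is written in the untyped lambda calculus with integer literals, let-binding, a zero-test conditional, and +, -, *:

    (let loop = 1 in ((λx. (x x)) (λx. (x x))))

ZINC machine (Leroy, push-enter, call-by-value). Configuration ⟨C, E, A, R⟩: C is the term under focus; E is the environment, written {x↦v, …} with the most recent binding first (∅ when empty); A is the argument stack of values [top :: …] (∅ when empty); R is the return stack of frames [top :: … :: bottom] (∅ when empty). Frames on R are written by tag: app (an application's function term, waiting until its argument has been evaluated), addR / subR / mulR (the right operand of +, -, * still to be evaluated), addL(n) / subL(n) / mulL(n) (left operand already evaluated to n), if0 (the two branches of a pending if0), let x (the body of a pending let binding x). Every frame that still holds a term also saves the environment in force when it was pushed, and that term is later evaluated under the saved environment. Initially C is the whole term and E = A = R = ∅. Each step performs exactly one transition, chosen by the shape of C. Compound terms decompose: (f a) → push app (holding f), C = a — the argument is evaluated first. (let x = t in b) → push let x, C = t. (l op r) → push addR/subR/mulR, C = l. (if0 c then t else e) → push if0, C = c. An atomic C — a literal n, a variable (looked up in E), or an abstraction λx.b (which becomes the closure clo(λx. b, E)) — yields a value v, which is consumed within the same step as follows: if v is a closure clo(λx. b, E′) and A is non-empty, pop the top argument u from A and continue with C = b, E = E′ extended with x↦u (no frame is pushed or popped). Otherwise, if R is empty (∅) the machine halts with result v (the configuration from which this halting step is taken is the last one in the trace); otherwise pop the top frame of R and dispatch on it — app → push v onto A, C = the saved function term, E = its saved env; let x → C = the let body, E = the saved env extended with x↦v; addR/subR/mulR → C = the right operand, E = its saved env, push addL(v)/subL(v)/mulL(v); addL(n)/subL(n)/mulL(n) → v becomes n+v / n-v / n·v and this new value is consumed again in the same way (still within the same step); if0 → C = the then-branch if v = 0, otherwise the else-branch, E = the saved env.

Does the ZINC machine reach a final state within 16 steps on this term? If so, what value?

step 0: [C=(let loop = 1 in ((λx. (x x)) (λx. (x x)))) | E=∅ | A=∅ | R=∅]
step 1: [C=1 | E=∅ | A=∅ | R=[let loop]]
step 2: [C=((λx. (x x)) (λx. (x x))) | E={loop↦1} | A=∅ | R=∅]
step 3: [C=(λx. (x x)) | E={loop↦1} | A=∅ | R=[app]]
step 4: [C=(λx. (x x)) | E={loop↦1} | A=[clo(λx. (x x), {loop↦1})] | R=∅]
step 5: [C=(x x) | E={x↦clo(λx. (x x), {loop↦1}), loop↦1} | A=∅ | R=∅]
step 6: [C=x | E={x↦clo(λx. (x x), {loop↦1}), loop↦1} | A=∅ | R=[app]]
step 7: [C=x | E={x↦clo(λx. (x x), {loop↦1}), loop↦1} | A=[clo(λx. (x x), {loop↦1})] | R=∅]
… configuration repeats with period 3 (steps 5–7 recur indefinitely) …

Answer: DIVERGES (no final state within 16 steps)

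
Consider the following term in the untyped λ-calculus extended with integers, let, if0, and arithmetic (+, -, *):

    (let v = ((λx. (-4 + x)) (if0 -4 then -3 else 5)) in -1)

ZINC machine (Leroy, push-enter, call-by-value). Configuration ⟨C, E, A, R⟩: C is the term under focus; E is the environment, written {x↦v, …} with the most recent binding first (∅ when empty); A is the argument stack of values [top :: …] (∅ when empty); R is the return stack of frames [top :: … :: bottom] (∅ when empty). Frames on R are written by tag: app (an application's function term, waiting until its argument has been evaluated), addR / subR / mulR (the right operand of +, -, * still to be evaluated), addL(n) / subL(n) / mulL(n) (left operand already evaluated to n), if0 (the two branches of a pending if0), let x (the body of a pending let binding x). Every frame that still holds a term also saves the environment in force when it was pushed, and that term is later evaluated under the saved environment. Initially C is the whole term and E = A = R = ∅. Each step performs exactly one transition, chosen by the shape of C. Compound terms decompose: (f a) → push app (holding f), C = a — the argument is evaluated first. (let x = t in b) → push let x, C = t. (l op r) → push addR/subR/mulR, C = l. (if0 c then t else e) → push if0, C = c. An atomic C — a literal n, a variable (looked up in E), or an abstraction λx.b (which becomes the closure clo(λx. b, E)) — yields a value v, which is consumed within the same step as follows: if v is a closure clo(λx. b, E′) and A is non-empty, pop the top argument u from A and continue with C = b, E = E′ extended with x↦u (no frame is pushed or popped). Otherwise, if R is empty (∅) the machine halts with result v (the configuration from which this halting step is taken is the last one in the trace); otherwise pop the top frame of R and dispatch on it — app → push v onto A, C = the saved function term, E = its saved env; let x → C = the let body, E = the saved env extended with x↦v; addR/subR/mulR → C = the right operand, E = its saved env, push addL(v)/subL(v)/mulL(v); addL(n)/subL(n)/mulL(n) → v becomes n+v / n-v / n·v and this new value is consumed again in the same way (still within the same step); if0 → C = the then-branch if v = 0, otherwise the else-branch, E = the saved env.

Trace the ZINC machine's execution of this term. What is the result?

0. ⟨C=(let v = ((λx. (-4 + x)) (if0 -4 then -3 else 5)) in -1); E=∅; A=∅; R=∅⟩
1. ⟨C=((λx. (-4 + x)) (if0 -4 then -3 else 5)); E=∅; A=∅; R=[let v]⟩
2. ⟨C=(if0 -4 then -3 else 5); E=∅; A=∅; R=[app :: let v]⟩
3. ⟨C=-4; E=∅; A=∅; R=[if0 :: app :: let v]⟩
4. ⟨C=5; E=∅; A=∅; R=[app :: let v]⟩
5. ⟨C=(λx. (-4 + x)); E=∅; A=[5]; R=[let v]⟩
6. ⟨C=(-4 + x); E={x↦5}; A=∅; R=[let v]⟩
7. ⟨C=-4; E={x↦5}; A=∅; R=[addR :: let v]⟩
8. ⟨C=x; E={x↦5}; A=∅; R=[addL(-4) :: let v]⟩
9. ⟨C=-1; E={v↦1}; A=∅; R=∅⟩
→ final value -1

Answer: -1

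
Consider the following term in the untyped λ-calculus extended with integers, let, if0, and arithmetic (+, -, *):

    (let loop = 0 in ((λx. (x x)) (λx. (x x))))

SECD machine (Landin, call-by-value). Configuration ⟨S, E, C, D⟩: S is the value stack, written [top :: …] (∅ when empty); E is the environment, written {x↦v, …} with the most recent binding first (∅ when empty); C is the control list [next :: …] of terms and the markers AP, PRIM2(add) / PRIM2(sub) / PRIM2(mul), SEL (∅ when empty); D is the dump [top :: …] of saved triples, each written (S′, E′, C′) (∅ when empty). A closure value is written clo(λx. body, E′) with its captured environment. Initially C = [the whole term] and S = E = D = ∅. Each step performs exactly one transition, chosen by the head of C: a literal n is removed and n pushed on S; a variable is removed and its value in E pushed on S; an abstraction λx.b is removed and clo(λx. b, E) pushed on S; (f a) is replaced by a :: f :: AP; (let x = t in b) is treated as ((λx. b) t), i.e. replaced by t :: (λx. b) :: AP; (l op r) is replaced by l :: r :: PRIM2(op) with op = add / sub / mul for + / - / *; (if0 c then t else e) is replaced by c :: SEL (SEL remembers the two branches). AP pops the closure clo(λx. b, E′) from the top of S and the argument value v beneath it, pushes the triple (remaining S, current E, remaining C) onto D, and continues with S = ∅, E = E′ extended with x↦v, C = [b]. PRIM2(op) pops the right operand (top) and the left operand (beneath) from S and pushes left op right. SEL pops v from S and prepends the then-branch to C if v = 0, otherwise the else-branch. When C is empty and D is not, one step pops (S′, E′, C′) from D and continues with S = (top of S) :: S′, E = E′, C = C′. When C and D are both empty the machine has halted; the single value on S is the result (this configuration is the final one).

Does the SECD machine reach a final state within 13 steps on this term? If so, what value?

Answer: DIVERGES (no final state within 13 steps)

Derivation:
0. ⟨S=∅; E=∅; C=[(let loop = 0 in ((λx. (x x)) (λx. (x x))))]; D=∅⟩
1. ⟨S=∅; E=∅; C=[0 :: (λloop. ((λx. (x x)) (λx. (x x)))) :: AP]; D=∅⟩
2. ⟨S=[0]; E=∅; C=[(λloop. ((λx. (x x)) (λx. (x x)))) :: AP]; D=∅⟩
3. ⟨S=[clo(λloop. ((λx. (x x)) (λx. (x x))), ∅) :: 0]; E=∅; C=[AP]; D=∅⟩
4. ⟨S=∅; E={loop↦0}; C=[((λx. (x x)) (λx. (x x)))]; D=[(∅, ∅, ∅)]⟩
5. ⟨S=∅; E={loop↦0}; C=[(λx. (x x)) :: (λx. (x x)) :: AP]; D=[(∅, ∅, ∅)]⟩
6. ⟨S=[clo(λx. (x x), {loop↦0})]; E={loop↦0}; C=[(λx. (x x)) :: AP]; D=[(∅, ∅, ∅)]⟩
7. ⟨S=[clo(λx. (x x), {loop↦0}) :: clo(λx. (x x), {loop↦0})]; E={loop↦0}; C=[AP]; D=[(∅, ∅, ∅)]⟩
8. ⟨S=∅; E={x↦clo(λx. (x x), {loop↦0}), loop↦0}; C=[(x x)]; D=[(∅, {loop↦0}, ∅) :: (∅, ∅, ∅)]⟩
9. ⟨S=∅; E={x↦clo(λx. (x x), {loop↦0}), loop↦0}; C=[x :: x :: AP]; D=[(∅, {loop↦0}, ∅) :: (∅, ∅, ∅)]⟩
10. ⟨S=[clo(λx. (x x), {loop↦0})]; E={x↦clo(λx. (x x), {loop↦0}), loop↦0}; C=[x :: AP]; D=[(∅, {loop↦0}, ∅) :: (∅, ∅, ∅)]⟩
11. ⟨S=[clo(λx. (x x), {loop↦0}) :: clo(λx. (x x), {loop↦0})]; E={x↦clo(λx. (x x), {loop↦0}), loop↦0}; C=[AP]; D=[(∅, {loop↦0}, ∅) :: (∅, ∅, ∅)]⟩
12. ⟨S=∅; E={x↦clo(λx. (x x), {loop↦0}), loop↦0}; C=[(x x)]; D=[(∅, {x↦clo(λx. (x x), {loop↦0}), loop↦0}, ∅) :: (∅, {loop↦0}, ∅) :: (∅, ∅, ∅)]⟩
13. ⟨S=∅; E={x↦clo(λx. (x x), {loop↦0}), loop↦0}; C=[x :: x :: AP]; D=[(∅, {x↦clo(λx. (x x), {loop↦0}), loop↦0}, ∅) :: (∅, {loop↦0}, ∅) :: (∅, ∅, ∅)]⟩
→ 13 transitions taken and the configuration is still not final: no result within 13 steps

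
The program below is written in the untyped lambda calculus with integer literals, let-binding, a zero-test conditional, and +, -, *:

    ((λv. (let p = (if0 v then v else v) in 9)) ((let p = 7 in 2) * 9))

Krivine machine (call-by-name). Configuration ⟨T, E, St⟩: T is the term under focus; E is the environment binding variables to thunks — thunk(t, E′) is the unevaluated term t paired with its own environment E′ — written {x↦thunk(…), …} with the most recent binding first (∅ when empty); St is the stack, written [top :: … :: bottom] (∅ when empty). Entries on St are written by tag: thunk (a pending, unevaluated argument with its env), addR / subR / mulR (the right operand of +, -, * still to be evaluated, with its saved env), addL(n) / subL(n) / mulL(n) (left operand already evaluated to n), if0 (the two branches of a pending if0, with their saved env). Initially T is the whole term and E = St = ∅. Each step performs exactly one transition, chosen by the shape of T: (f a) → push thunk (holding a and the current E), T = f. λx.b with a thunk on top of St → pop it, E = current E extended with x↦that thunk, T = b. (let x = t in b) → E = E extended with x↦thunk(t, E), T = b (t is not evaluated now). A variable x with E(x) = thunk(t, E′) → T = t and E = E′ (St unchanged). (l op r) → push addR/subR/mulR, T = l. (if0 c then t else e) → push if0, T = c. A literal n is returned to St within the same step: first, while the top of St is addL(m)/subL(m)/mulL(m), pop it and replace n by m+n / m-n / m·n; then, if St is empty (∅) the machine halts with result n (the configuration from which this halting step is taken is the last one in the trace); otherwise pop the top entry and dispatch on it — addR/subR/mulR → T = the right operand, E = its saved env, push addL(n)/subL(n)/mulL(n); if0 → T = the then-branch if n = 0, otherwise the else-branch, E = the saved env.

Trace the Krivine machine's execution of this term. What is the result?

step 0: ⟨T=((λv. (let p = (if0 v then v else v) in 9)) ((let p = 7 in 2) * 9)); E=∅; St=∅⟩
step 1: ⟨T=(λv. (let p = (if0 v then v else v) in 9)); E=∅; St=[thunk]⟩
step 2: ⟨T=(let p = (if0 v then v else v) in 9); E={v↦thunk(((let p = 7 in 2) * 9), ∅)}; St=∅⟩
step 3: ⟨T=9; E={p↦thunk((if0 v then v else v), {v↦thunk(((let p = 7 in 2) * 9), ∅)}), v↦thunk(((let p = 7 in 2) * 9), ∅)}; St=∅⟩
→ final value 9

Answer: 9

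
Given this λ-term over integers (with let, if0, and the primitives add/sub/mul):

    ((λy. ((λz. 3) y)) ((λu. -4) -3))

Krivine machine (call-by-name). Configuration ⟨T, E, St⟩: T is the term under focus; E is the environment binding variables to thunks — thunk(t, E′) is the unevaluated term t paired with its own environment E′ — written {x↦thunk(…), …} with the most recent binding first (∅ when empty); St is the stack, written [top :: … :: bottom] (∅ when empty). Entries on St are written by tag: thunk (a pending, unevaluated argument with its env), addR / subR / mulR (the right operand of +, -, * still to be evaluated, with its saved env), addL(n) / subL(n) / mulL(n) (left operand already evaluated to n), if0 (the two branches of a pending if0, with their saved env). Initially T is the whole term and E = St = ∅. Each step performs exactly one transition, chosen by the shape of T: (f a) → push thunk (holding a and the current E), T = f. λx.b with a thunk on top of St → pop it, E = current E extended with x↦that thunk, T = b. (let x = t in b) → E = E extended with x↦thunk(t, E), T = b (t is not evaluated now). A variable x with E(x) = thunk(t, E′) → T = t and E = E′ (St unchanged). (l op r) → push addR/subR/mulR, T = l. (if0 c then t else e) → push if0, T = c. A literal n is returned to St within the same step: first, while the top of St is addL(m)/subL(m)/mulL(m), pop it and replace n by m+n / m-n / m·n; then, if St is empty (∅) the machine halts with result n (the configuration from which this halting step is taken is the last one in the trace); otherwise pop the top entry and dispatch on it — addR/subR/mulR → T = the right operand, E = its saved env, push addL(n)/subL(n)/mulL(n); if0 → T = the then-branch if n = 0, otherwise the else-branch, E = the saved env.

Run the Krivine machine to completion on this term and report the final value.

t=0: [T=((λy. ((λz. 3) y)) ((λu. -4) -3)) | E=∅ | St=∅]
t=1: [T=(λy. ((λz. 3) y)) | E=∅ | St=[thunk]]
t=2: [T=((λz. 3) y) | E={y↦thunk(((λu. -4) -3), ∅)} | St=∅]
t=3: [T=(λz. 3) | E={y↦thunk(((λu. -4) -3), ∅)} | St=[thunk]]
t=4: [T=3 | E={z↦thunk(y, {y↦thunk(((λu. -4) -3), ∅)}), y↦thunk(((λu. -4) -3), ∅)} | St=∅]
→ final value 3

Answer: 3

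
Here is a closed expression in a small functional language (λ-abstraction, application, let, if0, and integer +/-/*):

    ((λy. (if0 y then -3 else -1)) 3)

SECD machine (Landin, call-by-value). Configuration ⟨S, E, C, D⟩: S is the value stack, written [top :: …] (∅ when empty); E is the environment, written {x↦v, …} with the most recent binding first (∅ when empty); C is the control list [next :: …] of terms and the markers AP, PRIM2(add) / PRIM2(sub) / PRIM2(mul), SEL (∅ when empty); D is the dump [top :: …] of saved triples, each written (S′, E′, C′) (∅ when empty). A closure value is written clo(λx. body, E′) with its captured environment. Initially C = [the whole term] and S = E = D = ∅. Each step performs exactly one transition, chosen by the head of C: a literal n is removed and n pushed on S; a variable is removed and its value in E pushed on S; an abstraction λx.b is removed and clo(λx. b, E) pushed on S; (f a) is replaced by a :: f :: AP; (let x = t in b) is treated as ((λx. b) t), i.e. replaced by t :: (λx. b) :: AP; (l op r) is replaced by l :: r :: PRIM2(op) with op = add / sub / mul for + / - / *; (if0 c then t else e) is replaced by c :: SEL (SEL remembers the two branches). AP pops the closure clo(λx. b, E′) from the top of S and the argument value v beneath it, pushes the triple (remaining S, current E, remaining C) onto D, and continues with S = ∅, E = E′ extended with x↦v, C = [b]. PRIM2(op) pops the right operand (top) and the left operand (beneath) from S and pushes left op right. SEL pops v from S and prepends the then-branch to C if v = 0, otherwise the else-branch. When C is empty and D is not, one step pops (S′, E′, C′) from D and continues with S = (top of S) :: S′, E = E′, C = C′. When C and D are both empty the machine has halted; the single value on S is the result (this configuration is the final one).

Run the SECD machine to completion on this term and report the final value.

Answer: -1

Machine steps:
step 0: <S=∅, E=∅, C=[((λy. (if0 y then -3 else -1)) 3)], D=∅>
step 1: <S=∅, E=∅, C=[3 :: (λy. (if0 y then -3 else -1)) :: AP], D=∅>
step 2: <S=[3], E=∅, C=[(λy. (if0 y then -3 else -1)) :: AP], D=∅>
step 3: <S=[clo(λy. (if0 y then -3 else -1), ∅) :: 3], E=∅, C=[AP], D=∅>
step 4: <S=∅, E={y↦3}, C=[(if0 y then -3 else -1)], D=[(∅, ∅, ∅)]>
step 5: <S=∅, E={y↦3}, C=[y :: SEL], D=[(∅, ∅, ∅)]>
step 6: <S=[3], E={y↦3}, C=[SEL], D=[(∅, ∅, ∅)]>
step 7: <S=∅, E={y↦3}, C=[-1], D=[(∅, ∅, ∅)]>
step 8: <S=[-1], E={y↦3}, C=∅, D=[(∅, ∅, ∅)]>
step 9: <S=[-1], E=∅, C=∅, D=∅>
→ final value -1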